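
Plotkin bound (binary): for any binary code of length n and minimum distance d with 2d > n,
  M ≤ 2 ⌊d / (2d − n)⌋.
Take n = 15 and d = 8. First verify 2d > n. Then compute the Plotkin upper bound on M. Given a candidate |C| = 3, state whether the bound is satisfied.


Plotkin bound M ≤ 16; given |C| = 3 ≤ bound (satisfied).

Check applicability: 2d = 16, n = 15.
2d − n = 1 > 0, so Plotkin applies.
Compute d/(2d−n) = 8/1 ≈ 8.0000.
⌊d/(2d−n)⌋ = 8.
Plotkin bound: M ≤ 2·8 = 16.
Given |C| = 3, check: satisfied.
This |C| is below the Plotkin bound.


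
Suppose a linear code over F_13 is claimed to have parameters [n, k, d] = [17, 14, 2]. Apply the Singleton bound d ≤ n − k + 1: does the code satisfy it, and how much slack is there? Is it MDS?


Singleton RHS = n − k + 1 = 4, slack = 2, bound satisfied, not MDS.

Singleton bound: d ≤ n − k + 1.
Here n = 17, k = 14, so n − k + 1 = 4.
Given d = 2, check d ≤ 4: YES.
Slack = (n − k + 1) − d = 2.
The code is NOT MDS (slack = 2 > 0).
Description: the claimed parameters are [17, 14, 2]_13; such a code would be non-MDS.


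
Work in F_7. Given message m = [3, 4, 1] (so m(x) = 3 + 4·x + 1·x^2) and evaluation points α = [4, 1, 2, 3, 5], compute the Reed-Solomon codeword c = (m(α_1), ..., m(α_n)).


c = [0, 1, 1, 3, 6]

Message polynomial: m(x) = 3 + 4·x + 1·x^2 (mod 7).
For each evaluation point α_i, compute m(α_i) mod 7:
  α_1 = 4: Horner steps 1 → 1 → 0, so m(4) = 0.
  α_2 = 1: Horner steps 1 → 5 → 1, so m(1) = 1.
  α_3 = 2: Horner steps 1 → 6 → 1, so m(2) = 1.
  α_4 = 3: Horner steps 1 → 0 → 3, so m(3) = 3.
  α_5 = 5: Horner steps 1 → 2 → 6, so m(5) = 6.
Codeword c = [0, 1, 1, 3, 6] ∈ F_7^5.


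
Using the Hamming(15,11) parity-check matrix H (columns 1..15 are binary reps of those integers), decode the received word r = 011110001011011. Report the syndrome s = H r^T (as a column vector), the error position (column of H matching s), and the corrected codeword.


s = (1, 1, 1, 1)^T, error position = 15, corrected codeword c = 011110001011010

Compute s = H r^T mod 2 one row at a time:
  s_1 = 0 + 1 + 0 + 1 + 1 + 0 + 1 + 1 = 5 ≡ 1 (mod 2).
  s_2 = 1 + 1 + 0 + 0 + 1 + 0 + 1 + 1 = 5 ≡ 1 (mod 2).
  s_3 = 1 + 1 + 0 + 0 + 0 + 1 + 1 + 1 = 5 ≡ 1 (mod 2).
  s_4 = 0 + 1 + 1 + 0 + 1 + 1 + 0 + 1 = 5 ≡ 1 (mod 2).
s = (1, 1, 1, 1)^T — this equals column 15 of H (binary 1111), so error is at position 15.
Correct: flip bit 15 of r = 011110001011011 to get c = 011110001011010.


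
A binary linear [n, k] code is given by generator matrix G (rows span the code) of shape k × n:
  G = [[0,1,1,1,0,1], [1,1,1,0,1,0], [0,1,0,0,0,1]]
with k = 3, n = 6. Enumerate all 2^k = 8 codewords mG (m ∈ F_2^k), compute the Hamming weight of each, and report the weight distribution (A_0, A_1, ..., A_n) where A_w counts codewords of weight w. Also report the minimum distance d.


Weight distribution: A_0 = 1, A_2 = 2, A_4 = 5. Minimum distance d = 2.

Enumerate all 2^3 = 8 messages m ∈ F_2^3.
For each, compute codeword c = mG in F_2^6, then tally its weight.
  m = 000 → c = 000000, weight = 0.
  m = 100 → c = 011101, weight = 4.
  m = 010 → c = 111010, weight = 4.
  m = 110 → c = 100111, weight = 4.
  m = 001 → c = 010001, weight = 2.
  m = 101 → c = 001100, weight = 2.
  m = 011 → c = 101011, weight = 4.
  m = 111 → c = 110110, weight = 4.
Tally weights:
  weight 0: 1 codewords.
  weight 2: 2 codewords.
  weight 4: 5 codewords.
Minimum distance d = smallest w > 0 with A_w > 0 = 2.
Sanity: Σ A_w = 8 = 2^3 = 8 ✓.


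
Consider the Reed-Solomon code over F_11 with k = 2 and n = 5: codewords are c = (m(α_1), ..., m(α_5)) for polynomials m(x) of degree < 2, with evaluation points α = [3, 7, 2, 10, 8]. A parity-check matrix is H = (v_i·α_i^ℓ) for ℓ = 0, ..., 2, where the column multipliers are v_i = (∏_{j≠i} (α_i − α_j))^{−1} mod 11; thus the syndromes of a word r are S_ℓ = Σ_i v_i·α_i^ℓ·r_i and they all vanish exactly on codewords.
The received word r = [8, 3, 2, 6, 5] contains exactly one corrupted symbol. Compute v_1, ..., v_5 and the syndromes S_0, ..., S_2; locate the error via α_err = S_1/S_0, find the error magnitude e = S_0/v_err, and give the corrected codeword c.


S = (3, 10, 4), error at position 2, error magnitude e = 4, c = [8, 10, 2, 6, 5].

Step 1: column multipliers v_i = (∏_{j≠i}(α_i − α_j))^{−1} mod 11.
  i = 1 (α = 3): (3−7)(3−2)(3−10)(3−8) = (−4)·1·(−7)·(−5) = −140 ≡ 3, so v_1 = 3^{−1} = 4 (mod 11).
  i = 2 (α = 7): (7−3)(7−2)(7−10)(7−8) = 4·5·(−3)·(−1) = 60 ≡ 5, so v_2 = 5^{−1} = 9 (mod 11).
  i = 3 (α = 2): (2−3)(2−7)(2−10)(2−8) = (−1)·(−5)·(−8)·(−6) = 240 ≡ 9, so v_3 = 9^{−1} = 5 (mod 11).
  i = 4 (α = 10): (10−3)(10−7)(10−2)(10−8) = 7·3·8·2 = 336 ≡ 6, so v_4 = 6^{−1} = 2 (mod 11).
  i = 5 (α = 8): (8−3)(8−7)(8−2)(8−10) = 5·1·6·(−2) = −60 ≡ 6, so v_5 = 6^{−1} = 2 (mod 11).
  v = [4, 9, 5, 2, 2].
Step 2: syndromes of r = [8, 3, 2, 6, 5] (all sums mod 11).
  S_0 = Σ v_i r_i = 4·8 + 9·3 + 5·2 + 2·6 + 2·5 = 91 ≡ 3.
  S_1 = Σ v_i α_i r_i = 4·3·8 + 9·7·3 + 5·2·2 + 2·10·6 + 2·8·5 = 505 ≡ 10.
  α_i^2 mod 11 = [9, 5, 4, 1, 9].
  S_2 = Σ v_i α_i^2 r_i = 4·9·8 + 9·5·3 + 5·4·2 + 2·1·6 + 2·9·5 = 565 ≡ 4.
  S = (3, 10, 4) ≠ 0, so r is not a codeword (an error is present).
Step 3: locate the error. For a single error e at position i, S_ℓ = v_i·e·α_i^ℓ, so α_err = S_1/S_0.
  S_0^{−1} = 3^{−1} = 4 (mod 11), so α_err = 10·4 = 40 ≡ 7 = α_2. Error position i = 2.
  Consistency check: S_2/S_1 = 4·10 = 40 ≡ 7 = α_err ✓ (single-error assumption holds).
Step 4: error magnitude e = S_0/v_2 = S_0·∏_{j≠2}(α_2 − α_j) = 3·5 = 15 ≡ 4 (mod 11).
Step 5: correct position 2: c_2 = r_2 − e = 3 − 4 ≡ 10 (mod 11). Hence c = [8, 10, 2, 6, 5].
  Check: interpolating c through the α_i gives m(x) = 1 + 6·x (degree < 2) with m(α_i) = c_i for every i, so c is indeed a codeword.


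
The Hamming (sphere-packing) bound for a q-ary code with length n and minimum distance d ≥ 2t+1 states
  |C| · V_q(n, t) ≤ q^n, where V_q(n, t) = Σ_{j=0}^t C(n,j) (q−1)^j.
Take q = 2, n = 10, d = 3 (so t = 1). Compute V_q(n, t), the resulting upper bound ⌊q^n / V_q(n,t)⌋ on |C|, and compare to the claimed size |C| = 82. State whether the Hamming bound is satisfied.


V_q(n, t) = 11, q^n = 1024, Hamming bound = 93, |C| = 82 ≤ bound (satisfied).

Step 1: Compute V_q(n, t) = Σ_{j=0}^1 C(n, j) (q−1)^j.
  j = 0: C(10,0)·(1)^0 = 1·1 = 1.
  j = 1: C(10,1)·(1)^1 = 10·1 = 10.
  V_q(n, t) = 1 + 10 = 11.
Step 2: q^n = 2^10 = 1024.
Step 3: Hamming bound ⌊q^n / V_q(n,t)⌋ = ⌊1024/11⌋ = 93.
Step 4: Compare |C| = 82 to 93: satisfied.
The claimed |C| lies below the Hamming bound.


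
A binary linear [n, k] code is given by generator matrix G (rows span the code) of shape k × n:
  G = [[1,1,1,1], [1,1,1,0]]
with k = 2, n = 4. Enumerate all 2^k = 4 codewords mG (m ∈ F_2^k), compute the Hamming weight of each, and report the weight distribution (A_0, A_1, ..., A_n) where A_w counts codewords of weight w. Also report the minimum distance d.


Weight distribution: A_0 = 1, A_1 = 1, A_3 = 1, A_4 = 1. Minimum distance d = 1.

Enumerate all 2^2 = 4 messages m ∈ F_2^2.
For each, compute codeword c = mG in F_2^4, then tally its weight.
  m = 00 → c = 0000, weight = 0.
  m = 10 → c = 1111, weight = 4.
  m = 01 → c = 1110, weight = 3.
  m = 11 → c = 0001, weight = 1.
Tally weights:
  weight 0: 1 codewords.
  weight 1: 1 codewords.
  weight 3: 1 codewords.
  weight 4: 1 codewords.
Minimum distance d = smallest w > 0 with A_w > 0 = 1.
Sanity: Σ A_w = 4 = 2^2 = 4 ✓.


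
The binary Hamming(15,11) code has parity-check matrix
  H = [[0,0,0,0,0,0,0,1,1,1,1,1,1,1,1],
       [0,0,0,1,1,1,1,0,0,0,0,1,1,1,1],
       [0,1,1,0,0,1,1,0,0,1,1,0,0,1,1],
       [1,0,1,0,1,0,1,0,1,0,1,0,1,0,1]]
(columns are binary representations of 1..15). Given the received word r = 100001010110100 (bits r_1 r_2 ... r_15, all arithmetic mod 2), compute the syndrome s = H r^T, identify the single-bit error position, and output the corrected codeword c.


s = (0, 0, 1, 1)^T, error position = 3, corrected codeword c = 101001010110100

Compute s = H r^T mod 2 one row at a time:
  s_1 = 1 + 0 + 1 + 1 + 0 + 1 + 0 + 0 = 4 ≡ 0 (mod 2).
  s_2 = 0 + 0 + 1 + 0 + 0 + 1 + 0 + 0 = 2 ≡ 0 (mod 2).
  s_3 = 0 + 0 + 1 + 0 + 1 + 1 + 0 + 0 = 3 ≡ 1 (mod 2).
  s_4 = 1 + 0 + 0 + 0 + 0 + 1 + 1 + 0 = 3 ≡ 1 (mod 2).
s = (0, 0, 1, 1)^T — this equals column 3 of H (binary 0011), so error is at position 3.
Correct: flip bit 3 of r = 100001010110100 to get c = 101001010110100.


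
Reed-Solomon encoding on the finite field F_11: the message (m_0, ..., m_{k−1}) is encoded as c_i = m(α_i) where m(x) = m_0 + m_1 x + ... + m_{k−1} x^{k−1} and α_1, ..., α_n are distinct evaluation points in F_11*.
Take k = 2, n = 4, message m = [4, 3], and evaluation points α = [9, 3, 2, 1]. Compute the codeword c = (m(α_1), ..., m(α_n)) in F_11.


c = [9, 2, 10, 7]

Message polynomial: m(x) = 4 + 3·x (mod 11).
For each evaluation point α_i, compute m(α_i) mod 11:
  α_1 = 9: Horner steps 3 → 9, so m(9) = 9.
  α_2 = 3: Horner steps 3 → 2, so m(3) = 2.
  α_3 = 2: Horner steps 3 → 10, so m(2) = 10.
  α_4 = 1: Horner steps 3 → 7, so m(1) = 7.
Codeword c = [9, 2, 10, 7] ∈ F_11^4.


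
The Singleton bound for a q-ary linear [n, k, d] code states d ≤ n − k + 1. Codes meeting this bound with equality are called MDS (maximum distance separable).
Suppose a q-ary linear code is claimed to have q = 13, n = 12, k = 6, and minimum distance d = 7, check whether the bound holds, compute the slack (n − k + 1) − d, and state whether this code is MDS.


Singleton RHS = n − k + 1 = 7, slack = 0, bound satisfied, MDS.

Singleton bound: d ≤ n − k + 1.
Here n = 12, k = 6, so n − k + 1 = 7.
Given d = 7, check d ≤ 7: YES.
Slack = (n − k + 1) − d = 0.
The code is MDS (slack = 0).
Description: the claimed parameters are [12, 6, 7]_13; such a code would be MDS (meets Singleton bound).


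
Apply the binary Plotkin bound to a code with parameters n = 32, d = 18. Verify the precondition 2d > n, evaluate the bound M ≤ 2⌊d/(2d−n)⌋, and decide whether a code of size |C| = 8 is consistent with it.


Plotkin bound M ≤ 8; given |C| = 8 ≤ bound (satisfied).

Check applicability: 2d = 36, n = 32.
2d − n = 4 > 0, so Plotkin applies.
Compute d/(2d−n) = 18/4 ≈ 4.5000.
⌊d/(2d−n)⌋ = 4.
Plotkin bound: M ≤ 2·4 = 8.
Given |C| = 8, check: satisfied.
This |C| is at the Plotkin bound.


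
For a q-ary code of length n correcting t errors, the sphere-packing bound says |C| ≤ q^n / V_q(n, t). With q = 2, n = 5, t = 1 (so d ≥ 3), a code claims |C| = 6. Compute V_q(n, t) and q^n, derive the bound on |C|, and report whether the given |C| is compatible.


V_q(n, t) = 6, q^n = 32, Hamming bound = 5, |C| = 6 > bound (violated).

Step 1: Compute V_q(n, t) = Σ_{j=0}^1 C(n, j) (q−1)^j.
  j = 0: C(5,0)·(1)^0 = 1·1 = 1.
  j = 1: C(5,1)·(1)^1 = 5·1 = 5.
  V_q(n, t) = 1 + 5 = 6.
Step 2: q^n = 2^5 = 32.
Step 3: Hamming bound ⌊q^n / V_q(n,t)⌋ = ⌊32/6⌋ = 5.
Step 4: Compare |C| = 6 to 5: violated.
The claimed |C| lies above the Hamming bound, so no 2-ary code of length 5 with d ≥ 3 can have 6 codewords.


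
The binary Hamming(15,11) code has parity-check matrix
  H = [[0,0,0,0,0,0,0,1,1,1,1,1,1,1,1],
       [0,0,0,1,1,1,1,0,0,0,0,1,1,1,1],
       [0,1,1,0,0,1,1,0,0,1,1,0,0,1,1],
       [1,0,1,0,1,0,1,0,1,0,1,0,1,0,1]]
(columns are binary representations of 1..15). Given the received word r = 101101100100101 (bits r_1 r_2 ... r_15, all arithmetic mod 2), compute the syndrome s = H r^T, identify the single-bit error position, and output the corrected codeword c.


s = (1, 1, 1, 1)^T, error position = 15, corrected codeword c = 101101100100100

Compute s = H r^T mod 2 one row at a time:
  s_1 = 0 + 0 + 1 + 0 + 0 + 1 + 0 + 1 = 3 ≡ 1 (mod 2).
  s_2 = 1 + 0 + 1 + 1 + 0 + 1 + 0 + 1 = 5 ≡ 1 (mod 2).
  s_3 = 0 + 1 + 1 + 1 + 1 + 0 + 0 + 1 = 5 ≡ 1 (mod 2).
  s_4 = 1 + 1 + 0 + 1 + 0 + 0 + 1 + 1 = 5 ≡ 1 (mod 2).
s = (1, 1, 1, 1)^T — this equals column 15 of H (binary 1111), so error is at position 15.
Correct: flip bit 15 of r = 101101100100101 to get c = 101101100100100.


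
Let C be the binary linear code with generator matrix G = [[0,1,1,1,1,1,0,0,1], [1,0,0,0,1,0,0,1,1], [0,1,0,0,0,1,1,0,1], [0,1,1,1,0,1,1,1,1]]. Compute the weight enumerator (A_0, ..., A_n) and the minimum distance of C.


Weight distribution: A_0 = 1, A_3 = 4, A_4 = 3, A_5 = 2, A_6 = 4, A_7 = 2. Minimum distance d = 3.

Enumerate all 2^4 = 16 messages m ∈ F_2^4.
For each, compute codeword c = mG in F_2^9, then tally its weight.
  m = 0000 → c = 000000000, weight = 0.
  m = 1000 → c = 011111001, weight = 6.
  m = 0100 → c = 100010011, weight = 4.
  m = 1100 → c = 111101010, weight = 6.
  m = 0010 → c = 010001101, weight = 4.
  m = 1010 → c = 001110100, weight = 4.
  m = 0110 → c = 110011110, weight = 6.
  m = 1110 → c = 101100111, weight = 6.
  m = 0001 → c = 011101111, weight = 7.
  m = 1001 → c = 000010110, weight = 3.
  m = 0101 → c = 111111100, weight = 7.
  m = 1101 → c = 100000101, weight = 3.
  m = 0011 → c = 001100010, weight = 3.
  m = 1011 → c = 010011011, weight = 5.
  m = 0111 → c = 101110001, weight = 5.
  m = 1111 → c = 110001000, weight = 3.
Tally weights:
  weight 0: 1 codewords.
  weight 3: 4 codewords.
  weight 4: 3 codewords.
  weight 5: 2 codewords.
  weight 6: 4 codewords.
  weight 7: 2 codewords.
Minimum distance d = smallest w > 0 with A_w > 0 = 3.
Sanity: Σ A_w = 16 = 2^4 = 16 ✓.


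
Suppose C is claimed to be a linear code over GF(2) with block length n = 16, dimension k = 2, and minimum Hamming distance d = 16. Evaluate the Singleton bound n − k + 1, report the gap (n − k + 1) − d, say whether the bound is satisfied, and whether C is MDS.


Singleton RHS = n − k + 1 = 15, slack = -1, bound violated (no such code; not MDS).

Singleton bound: d ≤ n − k + 1.
Here n = 16, k = 2, so n − k + 1 = 15.
Given d = 16, check d ≤ 15: NO.
Slack = (n − k + 1) − d = -1.
The slack is negative: d = 16 exceeds n − k + 1 = 15 by 1, so the Singleton bound is violated and no linear [16, 2, 16]_2 code can exist. In particular it is not MDS (MDS requires d = n − k + 1 exactly).
Description: the claimed parameters are [16, 2, 16]_2; such a code would be impossible (violates the Singleton bound).


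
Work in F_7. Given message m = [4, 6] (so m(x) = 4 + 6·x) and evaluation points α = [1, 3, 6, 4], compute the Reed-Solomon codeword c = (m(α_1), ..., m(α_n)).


c = [3, 1, 5, 0]

Message polynomial: m(x) = 4 + 6·x (mod 7).
For each evaluation point α_i, compute m(α_i) mod 7:
  α_1 = 1: Horner steps 6 → 3, so m(1) = 3.
  α_2 = 3: Horner steps 6 → 1, so m(3) = 1.
  α_3 = 6: Horner steps 6 → 5, so m(6) = 5.
  α_4 = 4: Horner steps 6 → 0, so m(4) = 0.
Codeword c = [3, 1, 5, 0] ∈ F_7^4.


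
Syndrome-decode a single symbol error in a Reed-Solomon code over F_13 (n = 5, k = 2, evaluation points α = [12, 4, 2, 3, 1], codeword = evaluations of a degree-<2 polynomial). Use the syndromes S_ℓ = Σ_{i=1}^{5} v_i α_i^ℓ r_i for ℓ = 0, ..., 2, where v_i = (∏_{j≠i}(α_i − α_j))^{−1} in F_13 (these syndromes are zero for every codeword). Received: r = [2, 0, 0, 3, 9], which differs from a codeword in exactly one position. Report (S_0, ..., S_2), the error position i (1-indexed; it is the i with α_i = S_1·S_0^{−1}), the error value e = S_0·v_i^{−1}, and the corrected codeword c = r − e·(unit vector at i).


S = (12, 11, 9), error at position 3, error magnitude e = 7, c = [2, 0, 6, 3, 9].

Step 1: column multipliers v_i = (∏_{j≠i}(α_i − α_j))^{−1} mod 13.
  i = 1 (α = 12): (12−4)(12−2)(12−3)(12−1) = 8·10·9·11 = 7920 ≡ 3, so v_1 = 3^{−1} = 9 (mod 13).
  i = 2 (α = 4): (4−12)(4−2)(4−3)(4−1) = (−8)·2·1·3 = −48 ≡ 4, so v_2 = 4^{−1} = 10 (mod 13).
  i = 3 (α = 2): (2−12)(2−4)(2−3)(2−1) = (−10)·(−2)·(−1)·1 = −20 ≡ 6, so v_3 = 6^{−1} = 11 (mod 13).
  i = 4 (α = 3): (3−12)(3−4)(3−2)(3−1) = (−9)·(−1)·1·2 = 18 ≡ 5, so v_4 = 5^{−1} = 8 (mod 13).
  i = 5 (α = 1): (1−12)(1−4)(1−2)(1−3) = (−11)·(−3)·(−1)·(−2) = 66 ≡ 1, so v_5 = 1^{−1} = 1 (mod 13).
  v = [9, 10, 11, 8, 1].
Step 2: syndromes of r = [2, 0, 0, 3, 9] (all sums mod 13).
  S_0 = Σ v_i r_i = 9·2 + 10·0 + 11·0 + 8·3 + 1·9 = 51 ≡ 12.
  S_1 = Σ v_i α_i r_i = 9·12·2 + 10·4·0 + 11·2·0 + 8·3·3 + 1·1·9 = 297 ≡ 11.
  α_i^2 mod 13 = [1, 3, 4, 9, 1].
  S_2 = Σ v_i α_i^2 r_i = 9·1·2 + 10·3·0 + 11·4·0 + 8·9·3 + 1·1·9 = 243 ≡ 9.
  S = (12, 11, 9) ≠ 0, so r is not a codeword (an error is present).
Step 3: locate the error. For a single error e at position i, S_ℓ = v_i·e·α_i^ℓ, so α_err = S_1/S_0.
  S_0^{−1} = 12^{−1} = 12 (mod 13), so α_err = 11·12 = 132 ≡ 2 = α_3. Error position i = 3.
  Consistency check: S_2/S_1 = 9·6 = 54 ≡ 2 = α_err ✓ (single-error assumption holds).
Step 4: error magnitude e = S_0/v_3 = S_0·∏_{j≠3}(α_3 − α_j) = 12·6 = 72 ≡ 7 (mod 13).
Step 5: correct position 3: c_3 = r_3 − e = 0 − 7 ≡ 6 (mod 13). Hence c = [2, 0, 6, 3, 9].
  Check: interpolating c through the α_i gives m(x) = 12 + 10·x (degree < 2) with m(α_i) = c_i for every i, so c is indeed a codeword.


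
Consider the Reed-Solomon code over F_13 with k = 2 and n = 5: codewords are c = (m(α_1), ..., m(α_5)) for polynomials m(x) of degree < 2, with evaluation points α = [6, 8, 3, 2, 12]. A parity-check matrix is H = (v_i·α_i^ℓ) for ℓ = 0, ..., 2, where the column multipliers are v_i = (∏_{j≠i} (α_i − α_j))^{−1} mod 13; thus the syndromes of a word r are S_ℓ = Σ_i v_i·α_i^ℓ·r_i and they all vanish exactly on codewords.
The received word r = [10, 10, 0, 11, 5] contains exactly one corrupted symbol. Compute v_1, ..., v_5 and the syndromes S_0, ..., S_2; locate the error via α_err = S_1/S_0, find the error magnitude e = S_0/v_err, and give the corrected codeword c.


S = (4, 11, 1), error at position 1, error magnitude e = 4, c = [6, 10, 0, 11, 5].

Step 1: column multipliers v_i = (∏_{j≠i}(α_i − α_j))^{−1} mod 13.
  i = 1 (α = 6): (6−8)(6−3)(6−2)(6−12) = (−2)·3·4·(−6) = 144 ≡ 1, so v_1 = 1^{−1} = 1 (mod 13).
  i = 2 (α = 8): (8−6)(8−3)(8−2)(8−12) = 2·5·6·(−4) = −240 ≡ 7, so v_2 = 7^{−1} = 2 (mod 13).
  i = 3 (α = 3): (3−6)(3−8)(3−2)(3−12) = (−3)·(−5)·1·(−9) = −135 ≡ 8, so v_3 = 8^{−1} = 5 (mod 13).
  i = 4 (α = 2): (2−6)(2−8)(2−3)(2−12) = (−4)·(−6)·(−1)·(−10) = 240 ≡ 6, so v_4 = 6^{−1} = 11 (mod 13).
  i = 5 (α = 12): (12−6)(12−8)(12−3)(12−2) = 6·4·9·10 = 2160 ≡ 2, so v_5 = 2^{−1} = 7 (mod 13).
  v = [1, 2, 5, 11, 7].
Step 2: syndromes of r = [10, 10, 0, 11, 5] (all sums mod 13).
  S_0 = Σ v_i r_i = 1·10 + 2·10 + 5·0 + 11·11 + 7·5 = 186 ≡ 4.
  S_1 = Σ v_i α_i r_i = 1·6·10 + 2·8·10 + 5·3·0 + 11·2·11 + 7·12·5 = 882 ≡ 11.
  α_i^2 mod 13 = [10, 12, 9, 4, 1].
  S_2 = Σ v_i α_i^2 r_i = 1·10·10 + 2·12·10 + 5·9·0 + 11·4·11 + 7·1·5 = 859 ≡ 1.
  S = (4, 11, 1) ≠ 0, so r is not a codeword (an error is present).
Step 3: locate the error. For a single error e at position i, S_ℓ = v_i·e·α_i^ℓ, so α_err = S_1/S_0.
  S_0^{−1} = 4^{−1} = 10 (mod 13), so α_err = 11·10 = 110 ≡ 6 = α_1. Error position i = 1.
  Consistency check: S_2/S_1 = 1·6 = 6 ≡ 6 = α_err ✓ (single-error assumption holds).
Step 4: error magnitude e = S_0/v_1 = S_0·∏_{j≠1}(α_1 − α_j) = 4·1 = 4 ≡ 4 (mod 13).
Step 5: correct position 1: c_1 = r_1 − e = 10 − 4 ≡ 6 (mod 13). Hence c = [6, 10, 0, 11, 5].
  Check: interpolating c through the α_i gives m(x) = 7 + 2·x (degree < 2) with m(α_i) = c_i for every i, so c is indeed a codeword.


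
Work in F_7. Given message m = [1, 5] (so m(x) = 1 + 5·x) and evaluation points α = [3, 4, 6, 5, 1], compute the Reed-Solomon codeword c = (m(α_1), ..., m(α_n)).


c = [2, 0, 3, 5, 6]

Message polynomial: m(x) = 1 + 5·x (mod 7).
For each evaluation point α_i, compute m(α_i) mod 7:
  α_1 = 3: Horner steps 5 → 2, so m(3) = 2.
  α_2 = 4: Horner steps 5 → 0, so m(4) = 0.
  α_3 = 6: Horner steps 5 → 3, so m(6) = 3.
  α_4 = 5: Horner steps 5 → 5, so m(5) = 5.
  α_5 = 1: Horner steps 5 → 6, so m(1) = 6.
Codeword c = [2, 0, 3, 5, 6] ∈ F_7^5.


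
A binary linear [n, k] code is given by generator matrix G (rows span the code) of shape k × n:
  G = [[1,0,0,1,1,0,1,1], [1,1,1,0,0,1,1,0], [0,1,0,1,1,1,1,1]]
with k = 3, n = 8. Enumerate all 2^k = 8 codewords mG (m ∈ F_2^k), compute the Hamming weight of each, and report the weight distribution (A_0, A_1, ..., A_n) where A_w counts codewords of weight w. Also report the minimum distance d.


Weight distribution: A_0 = 1, A_2 = 1, A_3 = 1, A_5 = 3, A_6 = 2. Minimum distance d = 2.

Enumerate all 2^3 = 8 messages m ∈ F_2^3.
For each, compute codeword c = mG in F_2^8, then tally its weight.
  m = 000 → c = 00000000, weight = 0.
  m = 100 → c = 10011011, weight = 5.
  m = 010 → c = 11100110, weight = 5.
  m = 110 → c = 01111101, weight = 6.
  m = 001 → c = 01011111, weight = 6.
  m = 101 → c = 11000100, weight = 3.
  m = 011 → c = 10111001, weight = 5.
  m = 111 → c = 00100010, weight = 2.
Tally weights:
  weight 0: 1 codewords.
  weight 2: 1 codewords.
  weight 3: 1 codewords.
  weight 5: 3 codewords.
  weight 6: 2 codewords.
Minimum distance d = smallest w > 0 with A_w > 0 = 2.
Sanity: Σ A_w = 8 = 2^3 = 8 ✓.


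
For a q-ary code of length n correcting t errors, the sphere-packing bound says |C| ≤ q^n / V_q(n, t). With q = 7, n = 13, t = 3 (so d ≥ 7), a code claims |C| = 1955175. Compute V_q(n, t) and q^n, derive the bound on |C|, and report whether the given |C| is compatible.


V_q(n, t) = 64663, q^n = 96889010407, Hamming bound = 1498368, |C| = 1955175 > bound (violated).

Step 1: Compute V_q(n, t) = Σ_{j=0}^3 C(n, j) (q−1)^j.
  j = 0: C(13,0)·(6)^0 = 1·1 = 1.
  j = 1: C(13,1)·(6)^1 = 13·6 = 78.
  j = 2: C(13,2)·(6)^2 = 78·36 = 2808.
  j = 3: C(13,3)·(6)^3 = 286·216 = 61776.
  V_q(n, t) = 1 + 78 + 2808 + 61776 = 64663.
Step 2: q^n = 7^13 = 96889010407.
Step 3: Hamming bound ⌊q^n / V_q(n,t)⌋ = ⌊96889010407/64663⌋ = 1498368.
Step 4: Compare |C| = 1955175 to 1498368: violated.
The claimed |C| lies above the Hamming bound, so no 7-ary code of length 13 with d ≥ 7 can have 1955175 codewords.


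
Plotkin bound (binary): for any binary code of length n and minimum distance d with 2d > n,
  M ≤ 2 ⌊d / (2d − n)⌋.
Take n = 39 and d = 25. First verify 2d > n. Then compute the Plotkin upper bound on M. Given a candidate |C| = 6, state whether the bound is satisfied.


Plotkin bound M ≤ 4; given |C| = 6 > bound (violated).

Check applicability: 2d = 50, n = 39.
2d − n = 11 > 0, so Plotkin applies.
Compute d/(2d−n) = 25/11 ≈ 2.2727.
⌊d/(2d−n)⌋ = 2.
Plotkin bound: M ≤ 2·2 = 4.
Given |C| = 6, check: VIOLATED.
This |C| is above the Plotkin bound, so no binary code with n = 39, d = 25 and 6 codewords exists.


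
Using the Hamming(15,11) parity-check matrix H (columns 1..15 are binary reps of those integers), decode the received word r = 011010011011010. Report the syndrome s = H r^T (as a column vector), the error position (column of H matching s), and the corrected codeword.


s = (1, 1, 0, 0)^T, error position = 12, corrected codeword c = 011010011010010

Compute s = H r^T mod 2 one row at a time:
  s_1 = 1 + 1 + 0 + 1 + 1 + 0 + 1 + 0 = 5 ≡ 1 (mod 2).
  s_2 = 0 + 1 + 0 + 0 + 1 + 0 + 1 + 0 = 3 ≡ 1 (mod 2).
  s_3 = 1 + 1 + 0 + 0 + 0 + 1 + 1 + 0 = 4 ≡ 0 (mod 2).
  s_4 = 0 + 1 + 1 + 0 + 1 + 1 + 0 + 0 = 4 ≡ 0 (mod 2).
s = (1, 1, 0, 0)^T — this equals column 12 of H (binary 1100), so error is at position 12.
Correct: flip bit 12 of r = 011010011011010 to get c = 011010011010010.


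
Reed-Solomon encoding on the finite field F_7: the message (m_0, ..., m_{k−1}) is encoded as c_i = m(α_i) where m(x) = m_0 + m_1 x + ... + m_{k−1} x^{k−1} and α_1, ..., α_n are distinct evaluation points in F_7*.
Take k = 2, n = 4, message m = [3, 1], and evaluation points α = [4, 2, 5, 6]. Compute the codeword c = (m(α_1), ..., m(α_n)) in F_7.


c = [0, 5, 1, 2]

Message polynomial: m(x) = 3 + 1·x (mod 7).
For each evaluation point α_i, compute m(α_i) mod 7:
  α_1 = 4: Horner steps 1 → 0, so m(4) = 0.
  α_2 = 2: Horner steps 1 → 5, so m(2) = 5.
  α_3 = 5: Horner steps 1 → 1, so m(5) = 1.
  α_4 = 6: Horner steps 1 → 2, so m(6) = 2.
Codeword c = [0, 5, 1, 2] ∈ F_7^4.


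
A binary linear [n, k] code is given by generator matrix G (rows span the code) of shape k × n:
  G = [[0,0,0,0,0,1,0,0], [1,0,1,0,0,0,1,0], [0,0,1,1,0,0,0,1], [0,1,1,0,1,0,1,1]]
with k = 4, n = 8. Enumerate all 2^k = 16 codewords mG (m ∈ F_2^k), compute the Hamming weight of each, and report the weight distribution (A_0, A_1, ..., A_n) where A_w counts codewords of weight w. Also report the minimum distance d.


Weight distribution: A_0 = 1, A_1 = 1, A_3 = 2, A_4 = 5, A_5 = 5, A_6 = 2. Minimum distance d = 1.

Enumerate all 2^4 = 16 messages m ∈ F_2^4.
For each, compute codeword c = mG in F_2^8, then tally its weight.
  m = 0000 → c = 00000000, weight = 0.
  m = 1000 → c = 00000100, weight = 1.
  m = 0100 → c = 10100010, weight = 3.
  m = 1100 → c = 10100110, weight = 4.
  m = 0010 → c = 00110001, weight = 3.
  m = 1010 → c = 00110101, weight = 4.
  m = 0110 → c = 10010011, weight = 4.
  m = 1110 → c = 10010111, weight = 5.
  m = 0001 → c = 01101011, weight = 5.
  m = 1001 → c = 01101111, weight = 6.
  m = 0101 → c = 11001001, weight = 4.
  m = 1101 → c = 11001101, weight = 5.
  m = 0011 → c = 01011010, weight = 4.
  m = 1011 → c = 01011110, weight = 5.
  m = 0111 → c = 11111000, weight = 5.
  m = 1111 → c = 11111100, weight = 6.
Tally weights:
  weight 0: 1 codewords.
  weight 1: 1 codewords.
  weight 3: 2 codewords.
  weight 4: 5 codewords.
  weight 5: 5 codewords.
  weight 6: 2 codewords.
Minimum distance d = smallest w > 0 with A_w > 0 = 1.
Sanity: Σ A_w = 16 = 2^4 = 16 ✓.


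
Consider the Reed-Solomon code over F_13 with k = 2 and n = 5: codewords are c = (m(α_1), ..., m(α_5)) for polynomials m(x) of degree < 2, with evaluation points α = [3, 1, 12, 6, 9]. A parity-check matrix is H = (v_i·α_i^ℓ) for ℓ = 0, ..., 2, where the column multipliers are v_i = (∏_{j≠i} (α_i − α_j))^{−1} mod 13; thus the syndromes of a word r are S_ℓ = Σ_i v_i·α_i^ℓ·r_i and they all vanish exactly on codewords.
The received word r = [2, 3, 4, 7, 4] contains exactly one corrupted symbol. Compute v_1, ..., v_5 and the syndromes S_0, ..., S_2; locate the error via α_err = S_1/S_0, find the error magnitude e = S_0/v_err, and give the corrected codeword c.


S = (7, 11, 8), error at position 5, error magnitude e = 5, c = [2, 3, 4, 7, 12].

Step 1: column multipliers v_i = (∏_{j≠i}(α_i − α_j))^{−1} mod 13.
  i = 1 (α = 3): (3−1)(3−12)(3−6)(3−9) = 2·(−9)·(−3)·(−6) = −324 ≡ 1, so v_1 = 1^{−1} = 1 (mod 13).
  i = 2 (α = 1): (1−3)(1−12)(1−6)(1−9) = (−2)·(−11)·(−5)·(−8) = 880 ≡ 9, so v_2 = 9^{−1} = 3 (mod 13).
  i = 3 (α = 12): (12−3)(12−1)(12−6)(12−9) = 9·11·6·3 = 1782 ≡ 1, so v_3 = 1^{−1} = 1 (mod 13).
  i = 4 (α = 6): (6−3)(6−1)(6−12)(6−9) = 3·5·(−6)·(−3) = 270 ≡ 10, so v_4 = 10^{−1} = 4 (mod 13).
  i = 5 (α = 9): (9−3)(9−1)(9−12)(9−6) = 6·8·(−3)·3 = −432 ≡ 10, so v_5 = 10^{−1} = 4 (mod 13).
  v = [1, 3, 1, 4, 4].
Step 2: syndromes of r = [2, 3, 4, 7, 4] (all sums mod 13).
  S_0 = Σ v_i r_i = 1·2 + 3·3 + 1·4 + 4·7 + 4·4 = 59 ≡ 7.
  S_1 = Σ v_i α_i r_i = 1·3·2 + 3·1·3 + 1·12·4 + 4·6·7 + 4·9·4 = 375 ≡ 11.
  α_i^2 mod 13 = [9, 1, 1, 10, 3].
  S_2 = Σ v_i α_i^2 r_i = 1·9·2 + 3·1·3 + 1·1·4 + 4·10·7 + 4·3·4 = 359 ≡ 8.
  S = (7, 11, 8) ≠ 0, so r is not a codeword (an error is present).
Step 3: locate the error. For a single error e at position i, S_ℓ = v_i·e·α_i^ℓ, so α_err = S_1/S_0.
  S_0^{−1} = 7^{−1} = 2 (mod 13), so α_err = 11·2 = 22 ≡ 9 = α_5. Error position i = 5.
  Consistency check: S_2/S_1 = 8·6 = 48 ≡ 9 = α_err ✓ (single-error assumption holds).
Step 4: error magnitude e = S_0/v_5 = S_0·∏_{j≠5}(α_5 − α_j) = 7·10 = 70 ≡ 5 (mod 13).
Step 5: correct position 5: c_5 = r_5 − e = 4 − 5 ≡ 12 (mod 13). Hence c = [2, 3, 4, 7, 12].
  Check: interpolating c through the α_i gives m(x) = 10 + 6·x (degree < 2) with m(α_i) = c_i for every i, so c is indeed a codeword.


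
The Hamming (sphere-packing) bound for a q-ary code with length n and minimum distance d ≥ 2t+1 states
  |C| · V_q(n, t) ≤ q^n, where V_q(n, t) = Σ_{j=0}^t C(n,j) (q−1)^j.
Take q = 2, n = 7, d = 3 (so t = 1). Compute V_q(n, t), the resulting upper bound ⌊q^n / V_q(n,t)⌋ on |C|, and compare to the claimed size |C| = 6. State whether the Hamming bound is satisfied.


V_q(n, t) = 8, q^n = 128, Hamming bound = 16, |C| = 6 ≤ bound (satisfied).

Step 1: Compute V_q(n, t) = Σ_{j=0}^1 C(n, j) (q−1)^j.
  j = 0: C(7,0)·(1)^0 = 1·1 = 1.
  j = 1: C(7,1)·(1)^1 = 7·1 = 7.
  V_q(n, t) = 1 + 7 = 8.
Step 2: q^n = 2^7 = 128.
Step 3: Hamming bound ⌊q^n / V_q(n,t)⌋ = ⌊128/8⌋ = 16.
Step 4: Compare |C| = 6 to 16: satisfied.
The claimed |C| lies below the Hamming bound.


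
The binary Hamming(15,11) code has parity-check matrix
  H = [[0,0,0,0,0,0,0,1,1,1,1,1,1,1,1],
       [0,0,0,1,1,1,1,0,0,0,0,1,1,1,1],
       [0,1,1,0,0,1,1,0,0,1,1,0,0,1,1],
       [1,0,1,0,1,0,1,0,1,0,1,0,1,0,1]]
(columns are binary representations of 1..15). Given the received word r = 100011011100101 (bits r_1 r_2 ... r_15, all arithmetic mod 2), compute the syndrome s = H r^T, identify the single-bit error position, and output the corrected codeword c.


s = (1, 0, 1, 1)^T, error position = 11, corrected codeword c = 100011011110101

Compute s = H r^T mod 2 one row at a time:
  s_1 = 1 + 1 + 1 + 0 + 0 + 1 + 0 + 1 = 5 ≡ 1 (mod 2).
  s_2 = 0 + 1 + 1 + 0 + 0 + 1 + 0 + 1 = 4 ≡ 0 (mod 2).
  s_3 = 0 + 0 + 1 + 0 + 1 + 0 + 0 + 1 = 3 ≡ 1 (mod 2).
  s_4 = 1 + 0 + 1 + 0 + 1 + 0 + 1 + 1 = 5 ≡ 1 (mod 2).
s = (1, 0, 1, 1)^T — this equals column 11 of H (binary 1011), so error is at position 11.
Correct: flip bit 11 of r = 100011011100101 to get c = 100011011110101.


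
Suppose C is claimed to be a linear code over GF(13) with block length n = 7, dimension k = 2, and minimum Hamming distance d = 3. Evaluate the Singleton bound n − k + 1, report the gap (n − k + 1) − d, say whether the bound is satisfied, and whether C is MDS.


Singleton RHS = n − k + 1 = 6, slack = 3, bound satisfied, not MDS.

Singleton bound: d ≤ n − k + 1.
Here n = 7, k = 2, so n − k + 1 = 6.
Given d = 3, check d ≤ 6: YES.
Slack = (n − k + 1) − d = 3.
The code is NOT MDS (slack = 3 > 0).
Description: the claimed parameters are [7, 2, 3]_13; such a code would be non-MDS.


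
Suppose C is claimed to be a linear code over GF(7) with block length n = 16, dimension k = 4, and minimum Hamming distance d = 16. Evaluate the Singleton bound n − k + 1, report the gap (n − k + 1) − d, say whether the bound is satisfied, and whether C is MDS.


Singleton RHS = n − k + 1 = 13, slack = -3, bound violated (no such code; not MDS).

Singleton bound: d ≤ n − k + 1.
Here n = 16, k = 4, so n − k + 1 = 13.
Given d = 16, check d ≤ 13: NO.
Slack = (n − k + 1) − d = -3.
The slack is negative: d = 16 exceeds n − k + 1 = 13 by 3, so the Singleton bound is violated and no linear [16, 4, 16]_7 code can exist. In particular it is not MDS (MDS requires d = n − k + 1 exactly).
Description: the claimed parameters are [16, 4, 16]_7; such a code would be impossible (violates the Singleton bound).


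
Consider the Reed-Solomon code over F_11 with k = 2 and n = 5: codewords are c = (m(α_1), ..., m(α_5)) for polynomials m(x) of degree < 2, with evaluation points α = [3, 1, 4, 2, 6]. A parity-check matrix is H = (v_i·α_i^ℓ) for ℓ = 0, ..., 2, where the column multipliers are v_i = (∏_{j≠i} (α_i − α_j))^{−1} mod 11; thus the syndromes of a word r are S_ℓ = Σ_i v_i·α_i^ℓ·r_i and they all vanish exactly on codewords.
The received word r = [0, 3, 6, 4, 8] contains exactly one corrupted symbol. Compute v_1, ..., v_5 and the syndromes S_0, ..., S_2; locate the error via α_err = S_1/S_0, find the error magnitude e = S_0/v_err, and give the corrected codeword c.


S = (1, 3, 9), error at position 1, error magnitude e = 6, c = [5, 3, 6, 4, 8].

Step 1: column multipliers v_i = (∏_{j≠i}(α_i − α_j))^{−1} mod 11.
  i = 1 (α = 3): (3−1)(3−4)(3−2)(3−6) = 2·(−1)·1·(−3) = 6 ≡ 6, so v_1 = 6^{−1} = 2 (mod 11).
  i = 2 (α = 1): (1−3)(1−4)(1−2)(1−6) = (−2)·(−3)·(−1)·(−5) = 30 ≡ 8, so v_2 = 8^{−1} = 7 (mod 11).
  i = 3 (α = 4): (4−3)(4−1)(4−2)(4−6) = 1·3·2·(−2) = −12 ≡ 10, so v_3 = 10^{−1} = 10 (mod 11).
  i = 4 (α = 2): (2−3)(2−1)(2−4)(2−6) = (−1)·1·(−2)·(−4) = −8 ≡ 3, so v_4 = 3^{−1} = 4 (mod 11).
  i = 5 (α = 6): (6−3)(6−1)(6−4)(6−2) = 3·5·2·4 = 120 ≡ 10, so v_5 = 10^{−1} = 10 (mod 11).
  v = [2, 7, 10, 4, 10].
Step 2: syndromes of r = [0, 3, 6, 4, 8] (all sums mod 11).
  S_0 = Σ v_i r_i = 2·0 + 7·3 + 10·6 + 4·4 + 10·8 = 177 ≡ 1.
  S_1 = Σ v_i α_i r_i = 2·3·0 + 7·1·3 + 10·4·6 + 4·2·4 + 10·6·8 = 773 ≡ 3.
  α_i^2 mod 11 = [9, 1, 5, 4, 3].
  S_2 = Σ v_i α_i^2 r_i = 2·9·0 + 7·1·3 + 10·5·6 + 4·4·4 + 10·3·8 = 625 ≡ 9.
  S = (1, 3, 9) ≠ 0, so r is not a codeword (an error is present).
Step 3: locate the error. For a single error e at position i, S_ℓ = v_i·e·α_i^ℓ, so α_err = S_1/S_0.
  S_0^{−1} = 1^{−1} = 1 (mod 11), so α_err = 3·1 = 3 ≡ 3 = α_1. Error position i = 1.
  Consistency check: S_2/S_1 = 9·4 = 36 ≡ 3 = α_err ✓ (single-error assumption holds).
Step 4: error magnitude e = S_0/v_1 = S_0·∏_{j≠1}(α_1 − α_j) = 1·6 = 6 ≡ 6 (mod 11).
Step 5: correct position 1: c_1 = r_1 − e = 0 − 6 ≡ 5 (mod 11). Hence c = [5, 3, 6, 4, 8].
  Check: interpolating c through the α_i gives m(x) = 2 + 1·x (degree < 2) with m(α_i) = c_i for every i, so c is indeed a codeword.


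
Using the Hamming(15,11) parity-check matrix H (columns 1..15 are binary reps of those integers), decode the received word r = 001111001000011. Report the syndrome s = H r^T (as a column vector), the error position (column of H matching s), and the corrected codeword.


s = (1, 1, 0, 0)^T, error position = 12, corrected codeword c = 001111001001011

Compute s = H r^T mod 2 one row at a time:
  s_1 = 0 + 1 + 0 + 0 + 0 + 0 + 1 + 1 = 3 ≡ 1 (mod 2).
  s_2 = 1 + 1 + 1 + 0 + 0 + 0 + 1 + 1 = 5 ≡ 1 (mod 2).
  s_3 = 0 + 1 + 1 + 0 + 0 + 0 + 1 + 1 = 4 ≡ 0 (mod 2).
  s_4 = 0 + 1 + 1 + 0 + 1 + 0 + 0 + 1 = 4 ≡ 0 (mod 2).
s = (1, 1, 0, 0)^T — this equals column 12 of H (binary 1100), so error is at position 12.
Correct: flip bit 12 of r = 001111001000011 to get c = 001111001001011.


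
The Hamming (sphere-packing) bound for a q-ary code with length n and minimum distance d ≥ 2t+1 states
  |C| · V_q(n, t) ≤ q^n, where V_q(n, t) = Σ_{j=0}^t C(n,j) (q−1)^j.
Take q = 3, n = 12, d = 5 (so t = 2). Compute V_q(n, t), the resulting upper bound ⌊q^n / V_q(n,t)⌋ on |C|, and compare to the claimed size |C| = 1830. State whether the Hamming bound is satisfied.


V_q(n, t) = 289, q^n = 531441, Hamming bound = 1838, |C| = 1830 ≤ bound (satisfied).

Step 1: Compute V_q(n, t) = Σ_{j=0}^2 C(n, j) (q−1)^j.
  j = 0: C(12,0)·(2)^0 = 1·1 = 1.
  j = 1: C(12,1)·(2)^1 = 12·2 = 24.
  j = 2: C(12,2)·(2)^2 = 66·4 = 264.
  V_q(n, t) = 1 + 24 + 264 = 289.
Step 2: q^n = 3^12 = 531441.
Step 3: Hamming bound ⌊q^n / V_q(n,t)⌋ = ⌊531441/289⌋ = 1838.
Step 4: Compare |C| = 1830 to 1838: satisfied.
The claimed |C| lies below the Hamming bound.


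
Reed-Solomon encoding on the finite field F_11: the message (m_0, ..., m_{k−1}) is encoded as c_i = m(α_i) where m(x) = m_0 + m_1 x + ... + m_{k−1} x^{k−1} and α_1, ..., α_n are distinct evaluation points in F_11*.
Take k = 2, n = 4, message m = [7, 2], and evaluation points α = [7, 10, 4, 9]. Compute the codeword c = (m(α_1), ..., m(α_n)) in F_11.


c = [10, 5, 4, 3]

Message polynomial: m(x) = 7 + 2·x (mod 11).
For each evaluation point α_i, compute m(α_i) mod 11:
  α_1 = 7: Horner steps 2 → 10, so m(7) = 10.
  α_2 = 10: Horner steps 2 → 5, so m(10) = 5.
  α_3 = 4: Horner steps 2 → 4, so m(4) = 4.
  α_4 = 9: Horner steps 2 → 3, so m(9) = 3.
Codeword c = [10, 5, 4, 3] ∈ F_11^4.


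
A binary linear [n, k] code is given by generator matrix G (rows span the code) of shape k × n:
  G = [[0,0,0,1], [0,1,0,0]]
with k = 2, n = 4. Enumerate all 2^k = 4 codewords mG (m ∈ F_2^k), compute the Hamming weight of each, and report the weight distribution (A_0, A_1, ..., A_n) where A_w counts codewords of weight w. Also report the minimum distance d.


Weight distribution: A_0 = 1, A_1 = 2, A_2 = 1. Minimum distance d = 1.

Enumerate all 2^2 = 4 messages m ∈ F_2^2.
For each, compute codeword c = mG in F_2^4, then tally its weight.
  m = 00 → c = 0000, weight = 0.
  m = 10 → c = 0001, weight = 1.
  m = 01 → c = 0100, weight = 1.
  m = 11 → c = 0101, weight = 2.
Tally weights:
  weight 0: 1 codewords.
  weight 1: 2 codewords.
  weight 2: 1 codewords.
Minimum distance d = smallest w > 0 with A_w > 0 = 1.
Sanity: Σ A_w = 4 = 2^2 = 4 ✓.


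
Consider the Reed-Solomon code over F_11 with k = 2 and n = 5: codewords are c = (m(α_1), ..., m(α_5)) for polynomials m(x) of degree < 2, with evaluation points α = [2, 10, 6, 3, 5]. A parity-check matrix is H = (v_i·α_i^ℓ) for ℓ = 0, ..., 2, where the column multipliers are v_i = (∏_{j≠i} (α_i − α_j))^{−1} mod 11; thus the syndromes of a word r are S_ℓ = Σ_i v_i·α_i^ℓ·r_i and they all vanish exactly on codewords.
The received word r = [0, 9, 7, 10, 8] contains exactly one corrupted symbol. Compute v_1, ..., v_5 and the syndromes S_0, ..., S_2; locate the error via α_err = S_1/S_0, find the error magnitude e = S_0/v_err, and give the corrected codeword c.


S = (8, 3, 8), error at position 2, error magnitude e = 6, c = [0, 3, 7, 10, 8].

Step 1: column multipliers v_i = (∏_{j≠i}(α_i − α_j))^{−1} mod 11.
  i = 1 (α = 2): (2−10)(2−6)(2−3)(2−5) = (−8)·(−4)·(−1)·(−3) = 96 ≡ 8, so v_1 = 8^{−1} = 7 (mod 11).
  i = 2 (α = 10): (10−2)(10−6)(10−3)(10−5) = 8·4·7·5 = 1120 ≡ 9, so v_2 = 9^{−1} = 5 (mod 11).
  i = 3 (α = 6): (6−2)(6−10)(6−3)(6−5) = 4·(−4)·3·1 = −48 ≡ 7, so v_3 = 7^{−1} = 8 (mod 11).
  i = 4 (α = 3): (3−2)(3−10)(3−6)(3−5) = 1·(−7)·(−3)·(−2) = −42 ≡ 2, so v_4 = 2^{−1} = 6 (mod 11).
  i = 5 (α = 5): (5−2)(5−10)(5−6)(5−3) = 3·(−5)·(−1)·2 = 30 ≡ 8, so v_5 = 8^{−1} = 7 (mod 11).
  v = [7, 5, 8, 6, 7].
Step 2: syndromes of r = [0, 9, 7, 10, 8] (all sums mod 11).
  S_0 = Σ v_i r_i = 7·0 + 5·9 + 8·7 + 6·10 + 7·8 = 217 ≡ 8.
  S_1 = Σ v_i α_i r_i = 7·2·0 + 5·10·9 + 8·6·7 + 6·3·10 + 7·5·8 = 1246 ≡ 3.
  α_i^2 mod 11 = [4, 1, 3, 9, 3].
  S_2 = Σ v_i α_i^2 r_i = 7·4·0 + 5·1·9 + 8·3·7 + 6·9·10 + 7·3·8 = 921 ≡ 8.
  S = (8, 3, 8) ≠ 0, so r is not a codeword (an error is present).
Step 3: locate the error. For a single error e at position i, S_ℓ = v_i·e·α_i^ℓ, so α_err = S_1/S_0.
  S_0^{−1} = 8^{−1} = 7 (mod 11), so α_err = 3·7 = 21 ≡ 10 = α_2. Error position i = 2.
  Consistency check: S_2/S_1 = 8·4 = 32 ≡ 10 = α_err ✓ (single-error assumption holds).
Step 4: error magnitude e = S_0/v_2 = S_0·∏_{j≠2}(α_2 − α_j) = 8·9 = 72 ≡ 6 (mod 11).
Step 5: correct position 2: c_2 = r_2 − e = 9 − 6 ≡ 3 (mod 11). Hence c = [0, 3, 7, 10, 8].
  Check: interpolating c through the α_i gives m(x) = 2 + 10·x (degree < 2) with m(α_i) = c_i for every i, so c is indeed a codeword.
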